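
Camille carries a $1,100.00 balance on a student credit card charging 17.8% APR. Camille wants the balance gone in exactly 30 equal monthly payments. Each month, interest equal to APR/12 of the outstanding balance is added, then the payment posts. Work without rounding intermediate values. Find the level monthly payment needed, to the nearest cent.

Monthly rate r = 17.8%/12 = 1.48333% = 0.0148333.
Level-payment amortization: P = B₀·r / (1 − (1+r)^(−n)) = 1100.00·0.0148333 / (1 − 1.01483^(−30)).
Denominator 1 − (1+r)^(−30) = 0.357077996.
P = 16.3167 / 0.357077996 ≈ 45.69.

$45.69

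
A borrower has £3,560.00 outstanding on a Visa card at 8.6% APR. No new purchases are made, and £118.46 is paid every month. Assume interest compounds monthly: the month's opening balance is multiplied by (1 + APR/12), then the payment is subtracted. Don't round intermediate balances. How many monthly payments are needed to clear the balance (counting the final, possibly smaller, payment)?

34 payments

Monthly rate r = 8.6%/12 = 0.716667% = 0.00716667.
Recurrence: B ← B·(1+r) − £118.46.
Month 1: interest £25.51; balance after payment £3,467.05.
Month 2: interest £24.85; balance after payment £3,373.44.
Closed form: n = −ln(1 − rB₀/P)/ln(1+r) = −ln(0.78462)/ln(1.00717) ≈ 33.965, so the balance reaches zero during payment 34.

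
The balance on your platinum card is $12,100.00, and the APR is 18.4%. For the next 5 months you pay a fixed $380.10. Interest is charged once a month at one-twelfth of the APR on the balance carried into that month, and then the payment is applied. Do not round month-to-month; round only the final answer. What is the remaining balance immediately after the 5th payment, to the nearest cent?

$11,096.87

Monthly rate r = 18.4%/12 = 1.53333% = 0.0153333.
Each month: B ← B·(1+r) − $380.10.
Month 1: interest $185.53; balance after payment $11,905.43.
Month 2: interest $182.55; balance after payment $11,707.88.
Month 3: interest $179.52; balance after payment $11,507.30.
Month 4: interest $176.45; balance after payment $11,303.65.
Month 5: interest $173.32; balance after payment $11,096.87.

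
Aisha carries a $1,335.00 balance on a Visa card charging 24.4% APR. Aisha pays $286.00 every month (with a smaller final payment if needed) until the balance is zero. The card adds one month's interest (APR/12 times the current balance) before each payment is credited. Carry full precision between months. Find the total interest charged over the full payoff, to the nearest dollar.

$82

Monthly rate r = 24.4%/12 = 2.03333% = 0.0203333.
Payoff takes n = ⌈−ln(1 − rB₀/P)/ln(1+r)⌉ = ⌈4.954⌉ = 5 payments; the last is $273.01.
Total paid = 4·$286.00 + $273.01 = $1,417.01.
Total interest = total paid − principal = $1,417.01 − $1,335.00 = $82.01.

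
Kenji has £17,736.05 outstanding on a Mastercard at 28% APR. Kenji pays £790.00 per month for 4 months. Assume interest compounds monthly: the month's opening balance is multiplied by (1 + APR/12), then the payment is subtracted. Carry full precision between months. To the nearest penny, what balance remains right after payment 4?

£16,177.93

Monthly rate r = 28%/12 = 2.33333% = 0.0233333.
Each month: B ← B·(1+r) − £790.00.
Month 1: interest £413.84; balance after payment £17,359.89.
Month 2: interest £405.06; balance after payment £16,974.96.
Month 3: interest £396.08; balance after payment £16,581.04.
Month 4: interest £386.89; balance after payment £16,177.93.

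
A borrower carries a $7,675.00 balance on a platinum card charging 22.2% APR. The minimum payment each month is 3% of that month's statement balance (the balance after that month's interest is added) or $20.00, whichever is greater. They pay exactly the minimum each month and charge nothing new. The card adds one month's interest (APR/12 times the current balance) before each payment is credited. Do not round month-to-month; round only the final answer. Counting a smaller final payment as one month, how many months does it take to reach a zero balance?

Monthly rate r = 22.2%/12 = 1.85% = 0.0185.
While 3% of the post-interest balance exceeds $20.00, each month B ← (B·(1+r))·(1 − 0.03), i.e. B shrinks by the factor (1+r)·0.97 = 0.98794.
This holds for months 1–203. Entering month 204 the balance is $654.38; 3% of the post-interest balance is now below $20.00, so the flat $20.00 minimum applies from here.
From month 204 a fixed $20.00 at rate r clears $654.38 in 51 more payments. Total: 203 + 51 = 254 months.

254 months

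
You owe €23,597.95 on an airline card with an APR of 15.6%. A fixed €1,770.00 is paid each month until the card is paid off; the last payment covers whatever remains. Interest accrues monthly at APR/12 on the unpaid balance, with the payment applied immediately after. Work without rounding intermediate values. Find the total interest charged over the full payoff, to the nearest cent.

Monthly rate r = 15.6%/12 = 1.3% = 0.013.
Payoff takes n = ⌈−ln(1 − rB₀/P)/ln(1+r)⌉ = ⌈14.736⌉ = 15 payments; the last is €1,305.21.
Total paid = 14·€1,770.00 + €1,305.21 = €26,085.21.
Total interest = total paid − principal = €26,085.21 − €23,597.95 = €2,487.26.

€2,487.26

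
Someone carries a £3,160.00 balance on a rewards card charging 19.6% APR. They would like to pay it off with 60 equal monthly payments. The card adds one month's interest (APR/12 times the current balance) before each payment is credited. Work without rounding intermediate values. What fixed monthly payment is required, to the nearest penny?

£83.02

Monthly rate r = 19.6%/12 = 1.63333% = 0.0163333.
Level-payment amortization: P = B₀·r / (1 − (1+r)^(−n)) = 3160.00·0.0163333 / (1 − 1.01633^(−60)).
Denominator 1 − (1+r)^(−60) = 0.621705679.
P = 51.6133 / 0.621705679 ≈ 83.02.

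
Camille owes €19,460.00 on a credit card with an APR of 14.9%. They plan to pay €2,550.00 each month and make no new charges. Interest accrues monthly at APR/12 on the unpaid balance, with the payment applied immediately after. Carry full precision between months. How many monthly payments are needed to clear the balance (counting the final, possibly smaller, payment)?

Monthly rate r = 14.9%/12 = 1.24167% = 0.0124167.
Recurrence: B ← B·(1+r) − €2,550.00.
Month 1: interest €241.63; balance after payment €17,151.63.
Month 2: interest €212.97; balance after payment €14,814.59.
Closed form: n = −ln(1 − rB₀/P)/ln(1+r) = −ln(0.90524)/ln(1.01242) ≈ 8.067, so the balance reaches zero during payment 9.

9 payments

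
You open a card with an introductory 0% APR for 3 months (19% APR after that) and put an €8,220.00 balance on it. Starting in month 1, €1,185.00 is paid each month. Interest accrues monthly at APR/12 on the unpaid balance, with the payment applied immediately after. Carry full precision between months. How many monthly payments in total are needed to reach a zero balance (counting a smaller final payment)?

Promo months 1–3 at r₀ = 0%/12 = 0; months 4+ at r₁ = 19%/12 = 0.0158333.
After month 3 (no interest yet): B = €8,220.00 − 3·€1,185.00 = €4,665.00.
Then at r₁ with €1,185.00/mo: n₂ = −ln(1 − r₁·B/P)/ln(1+r₁) ≈ 4.10 → 5 more payments.

8 payments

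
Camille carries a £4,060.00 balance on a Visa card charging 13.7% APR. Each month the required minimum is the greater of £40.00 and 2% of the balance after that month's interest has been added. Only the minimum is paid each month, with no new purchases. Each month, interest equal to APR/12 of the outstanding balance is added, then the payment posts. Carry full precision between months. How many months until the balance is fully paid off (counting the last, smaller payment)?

155 months

Monthly rate r = 13.7%/12 = 1.14167% = 0.0114167.
While 2% of the post-interest balance exceeds £40.00, each month B ← (B·(1+r))·(1 − 0.02), i.e. B shrinks by the factor (1+r)·0.98 = 0.99119.
This holds for months 1–82. Entering month 83 the balance is £1,964.87; 2% of the post-interest balance is now below £40.00, so the flat £40.00 minimum applies from here.
From month 83 a fixed £40.00 at rate r clears £1,964.87 in 73 more payments. Total: 82 + 73 = 155 months.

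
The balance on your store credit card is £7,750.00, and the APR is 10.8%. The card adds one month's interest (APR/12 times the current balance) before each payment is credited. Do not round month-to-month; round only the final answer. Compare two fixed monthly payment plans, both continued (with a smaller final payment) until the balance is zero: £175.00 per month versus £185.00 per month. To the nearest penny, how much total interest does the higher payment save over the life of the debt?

Monthly rate r = 10.8%/12 = 0.9% = 0.009.
At £175.00/mo: n = ⌈−ln(1 − rB₀/P)/ln(1+r)⌉ = 57 payments (last £131.05); total interest = total paid − £7,750.00 = £2,181.05.
At £185.00/mo: 53 payments (last £151.79); total interest £2,021.79.
Interest saved = £2,181.05 − £2,021.79 = £159.26.

£159.26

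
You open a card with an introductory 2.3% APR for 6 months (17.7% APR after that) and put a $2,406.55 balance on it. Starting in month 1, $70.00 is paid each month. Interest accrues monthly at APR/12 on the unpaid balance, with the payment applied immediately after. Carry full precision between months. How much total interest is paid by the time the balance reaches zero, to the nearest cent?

$651.05

Promo months 1–6 at r₀ = 2.3%/12 = 0.00191667; months 7+ at r₁ = 17.7%/12 = 0.01475.
After month 6: iterate B ← B·(1+r₀) − $70.00 for 6 months → $2,012.34.
Then at r₁ with $70.00/mo: n₂ = −ln(1 − r₁·B/P)/ln(1+r₁) ≈ 37.68 → 38 more payments.
Total paid = 43·$70.00 + $47.60 = $3,057.60; interest = $3,057.60 − $2,406.55 = $651.05.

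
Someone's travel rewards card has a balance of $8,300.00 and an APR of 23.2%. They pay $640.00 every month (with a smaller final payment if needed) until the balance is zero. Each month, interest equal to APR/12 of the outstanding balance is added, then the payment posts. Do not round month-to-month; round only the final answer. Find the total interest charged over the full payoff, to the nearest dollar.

$1,348

Monthly rate r = 23.2%/12 = 1.93333% = 0.0193333.
Payoff takes n = ⌈−ln(1 − rB₀/P)/ln(1+r)⌉ = ⌈15.074⌉ = 16 payments; the last is $47.97.
Total paid = 15·$640.00 + $47.97 = $9,647.97.
Total interest = total paid − principal = $9,647.97 − $8,300.00 = $1,347.97.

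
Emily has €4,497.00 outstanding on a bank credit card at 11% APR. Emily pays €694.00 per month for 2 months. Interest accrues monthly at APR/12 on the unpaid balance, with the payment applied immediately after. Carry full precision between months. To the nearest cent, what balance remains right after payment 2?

Monthly rate r = 11%/12 = 0.916667% = 0.00916667.
Each month: B ← B·(1+r) − €694.00.
Month 1: interest €41.22; balance after payment €3,844.22.
Month 2: interest €35.24; balance after payment €3,185.46.

€3,185.46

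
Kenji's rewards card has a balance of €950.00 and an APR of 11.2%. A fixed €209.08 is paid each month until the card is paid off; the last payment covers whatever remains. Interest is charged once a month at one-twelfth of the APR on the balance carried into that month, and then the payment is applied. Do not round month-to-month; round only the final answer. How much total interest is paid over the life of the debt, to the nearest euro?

€25

Monthly rate r = 11.2%/12 = 0.933333% = 0.00933333.
Payoff takes n = ⌈−ln(1 − rB₀/P)/ln(1+r)⌉ = ⌈4.665⌉ = 5 payments; the last is €139.15.
Total paid = 4·€209.08 + €139.15 = €975.47.
Total interest = total paid − principal = €975.47 − €950.00 = €25.47.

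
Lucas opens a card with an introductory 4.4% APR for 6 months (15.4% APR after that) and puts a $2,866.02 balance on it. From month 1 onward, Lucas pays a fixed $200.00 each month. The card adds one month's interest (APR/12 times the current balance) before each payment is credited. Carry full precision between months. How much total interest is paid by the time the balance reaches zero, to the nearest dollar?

Promo months 1–6 at r₀ = 4.4%/12 = 0.00366667; months 7+ at r₁ = 15.4%/12 = 0.0128333.
After month 6: iterate B ← B·(1+r₀) − $200.00 for 6 months → $1,718.60.
Then at r₁ with $200.00/mo: n₂ = −ln(1 − r₁·B/P)/ln(1+r₁) ≈ 9.16 → 10 more payments.
Total paid = 15·$200.00 + $32.79 = $3,032.79; interest = $3,032.79 − $2,866.02 = $166.77.

$167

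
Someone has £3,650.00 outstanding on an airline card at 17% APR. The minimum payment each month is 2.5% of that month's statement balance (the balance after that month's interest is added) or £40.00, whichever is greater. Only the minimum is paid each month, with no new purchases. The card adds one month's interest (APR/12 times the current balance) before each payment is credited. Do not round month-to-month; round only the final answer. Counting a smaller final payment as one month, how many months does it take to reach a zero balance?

133 months

Monthly rate r = 17%/12 = 1.41667% = 0.0141667.
While 2.5% of the post-interest balance exceeds £40.00, each month B ← (B·(1+r))·(1 − 0.025), i.e. B shrinks by the factor (1+r)·0.975 = 0.98881.
This holds for months 1–75. Entering month 76 the balance is £1,569.78; 2.5% of the post-interest balance is now below £40.00, so the flat £40.00 minimum applies from here.
From month 76 a fixed £40.00 at rate r clears £1,569.78 in 58 more payments. Total: 75 + 58 = 133 months.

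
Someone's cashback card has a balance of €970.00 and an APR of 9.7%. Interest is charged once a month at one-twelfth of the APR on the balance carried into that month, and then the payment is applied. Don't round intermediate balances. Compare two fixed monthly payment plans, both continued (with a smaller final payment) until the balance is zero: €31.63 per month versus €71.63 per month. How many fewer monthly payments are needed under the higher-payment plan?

Monthly rate r = 9.7%/12 = 0.808333% = 0.00808333.
At €31.63/mo: n = ⌈−ln(1 − rB₀/P)/ln(1+r)⌉ = 36 payments (last €12.20); total interest = total paid − €970.00 = €149.25.
At €71.63/mo: 15 payments (last €28.71); total interest €61.53.
Payments saved = 36 − 15 = 21.

21 fewer payments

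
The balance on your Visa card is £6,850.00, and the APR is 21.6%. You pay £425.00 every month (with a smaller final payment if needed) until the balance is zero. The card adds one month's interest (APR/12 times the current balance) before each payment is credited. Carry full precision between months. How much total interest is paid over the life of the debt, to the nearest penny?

£1,313.71

Monthly rate r = 21.6%/12 = 1.8% = 0.018.
Payoff takes n = ⌈−ln(1 − rB₀/P)/ln(1+r)⌉ = ⌈19.207⌉ = 20 payments; the last is £88.71.
Total paid = 19·£425.00 + £88.71 = £8,163.71.
Total interest = total paid − principal = £8,163.71 − £6,850.00 = £1,313.71.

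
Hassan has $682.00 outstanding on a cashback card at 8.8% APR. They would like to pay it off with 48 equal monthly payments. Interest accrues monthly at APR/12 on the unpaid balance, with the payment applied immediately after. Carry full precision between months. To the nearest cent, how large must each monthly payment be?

$16.91

Monthly rate r = 8.8%/12 = 0.733333% = 0.00733333.
Level-payment amortization: P = B₀·r / (1 − (1+r)^(−n)) = 682.00·0.00733333 / (1 − 1.00733^(−48)).
Denominator 1 − (1+r)^(−48) = 0.295816011.
P = 5.00133 / 0.295816011 ≈ 16.91.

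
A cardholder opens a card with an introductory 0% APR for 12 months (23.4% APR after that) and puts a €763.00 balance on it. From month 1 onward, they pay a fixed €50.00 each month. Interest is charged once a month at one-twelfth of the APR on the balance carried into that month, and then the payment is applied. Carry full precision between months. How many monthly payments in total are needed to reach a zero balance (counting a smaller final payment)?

Promo months 1–12 at r₀ = 0%/12 = 0; months 13+ at r₁ = 23.4%/12 = 0.0195.
After month 12 (no interest yet): B = €763.00 − 12·€50.00 = €163.00.
Then at r₁ with €50.00/mo: n₂ = −ln(1 − r₁·B/P)/ln(1+r₁) ≈ 3.40 → 4 more payments.

16 payments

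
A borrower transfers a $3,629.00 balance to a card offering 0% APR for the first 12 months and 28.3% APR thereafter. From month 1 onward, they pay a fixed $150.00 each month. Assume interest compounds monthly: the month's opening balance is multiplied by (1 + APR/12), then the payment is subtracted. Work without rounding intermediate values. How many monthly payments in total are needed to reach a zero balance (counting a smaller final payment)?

27 payments

Promo months 1–12 at r₀ = 0%/12 = 0; months 13+ at r₁ = 28.3%/12 = 0.0235833.
After month 12 (no interest yet): B = $3,629.00 − 12·$150.00 = $1,829.00.
Then at r₁ with $150.00/mo: n₂ = −ln(1 − r₁·B/P)/ln(1+r₁) ≈ 14.55 → 15 more payments.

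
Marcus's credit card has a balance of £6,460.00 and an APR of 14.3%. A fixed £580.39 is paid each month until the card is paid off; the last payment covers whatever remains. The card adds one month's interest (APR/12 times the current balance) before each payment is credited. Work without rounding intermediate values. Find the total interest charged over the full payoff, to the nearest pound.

£512

Monthly rate r = 14.3%/12 = 1.19167% = 0.0119167.
Payoff takes n = ⌈−ln(1 − rB₀/P)/ln(1+r)⌉ = ⌈12.012⌉ = 13 payments; the last is £7.10.
Total paid = 12·£580.39 + £7.10 = £6,971.78.
Total interest = total paid − principal = £6,971.78 − £6,460.00 = £511.78.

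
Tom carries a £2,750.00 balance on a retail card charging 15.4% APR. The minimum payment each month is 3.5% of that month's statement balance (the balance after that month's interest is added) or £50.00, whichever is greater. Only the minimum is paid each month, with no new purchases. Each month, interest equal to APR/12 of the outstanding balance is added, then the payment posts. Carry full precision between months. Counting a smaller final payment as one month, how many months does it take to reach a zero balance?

Monthly rate r = 15.4%/12 = 1.28333% = 0.0128333.
While 3.5% of the post-interest balance exceeds £50.00, each month B ← (B·(1+r))·(1 − 0.035), i.e. B shrinks by the factor (1+r)·0.965 = 0.97738.
This holds for months 1–30. Entering month 31 the balance is £1,384.50; 3.5% of the post-interest balance is now below £50.00, so the flat £50.00 minimum applies from here.
From month 31 a fixed £50.00 at rate r clears £1,384.50 in 35 more payments. Total: 30 + 35 = 65 months.

65 months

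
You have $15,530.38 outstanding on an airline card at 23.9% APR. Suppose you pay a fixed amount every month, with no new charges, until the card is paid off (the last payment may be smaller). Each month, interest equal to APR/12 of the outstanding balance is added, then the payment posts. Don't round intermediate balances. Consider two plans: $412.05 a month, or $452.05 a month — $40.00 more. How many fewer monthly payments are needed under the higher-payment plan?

12 fewer payments

Monthly rate r = 23.9%/12 = 1.99167% = 0.0199167.
At $412.05/mo: n = ⌈−ln(1 − rB₀/P)/ln(1+r)⌉ = 71 payments (last $178.84); total interest = total paid − $15,530.38 = $13,491.96.
At $452.05/mo: 59 payments (last $206.91); total interest $10,895.43.
Payments saved = 71 − 59 = 12.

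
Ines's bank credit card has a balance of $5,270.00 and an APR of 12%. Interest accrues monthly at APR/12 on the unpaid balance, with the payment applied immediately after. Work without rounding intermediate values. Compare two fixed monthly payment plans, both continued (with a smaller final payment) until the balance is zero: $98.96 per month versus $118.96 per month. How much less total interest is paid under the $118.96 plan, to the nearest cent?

Monthly rate r = 12%/12 = 1% = 0.01.
At $98.96/mo: n = ⌈−ln(1 − rB₀/P)/ln(1+r)⌉ = 77 payments (last $42.02); total interest = total paid − $5,270.00 = $2,292.98.
At $118.96/mo: 59 payments (last $96.71); total interest $1,726.39.
Interest saved = $2,292.98 − $1,726.39 = $566.59.

$566.59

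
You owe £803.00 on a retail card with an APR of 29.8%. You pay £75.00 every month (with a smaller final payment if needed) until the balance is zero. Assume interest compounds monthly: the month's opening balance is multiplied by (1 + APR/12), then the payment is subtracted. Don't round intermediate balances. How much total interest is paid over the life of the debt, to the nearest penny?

£142.24

Monthly rate r = 29.8%/12 = 2.48333% = 0.0248333.
Payoff takes n = ⌈−ln(1 − rB₀/P)/ln(1+r)⌉ = ⌈12.600⌉ = 13 payments; the last is £45.24.
Total paid = 12·£75.00 + £45.24 = £945.24.
Total interest = total paid − principal = £945.24 − £803.00 = £142.24.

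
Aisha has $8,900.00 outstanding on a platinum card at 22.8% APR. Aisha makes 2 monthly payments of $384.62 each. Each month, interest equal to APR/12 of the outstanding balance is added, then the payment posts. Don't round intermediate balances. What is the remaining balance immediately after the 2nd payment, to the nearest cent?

Monthly rate r = 22.8%/12 = 1.9% = 0.019.
Each month: B ← B·(1+r) − $384.62.
Month 1: interest $169.10; balance after payment $8,684.48.
Month 2: interest $165.01; balance after payment $8,464.87.

$8,464.87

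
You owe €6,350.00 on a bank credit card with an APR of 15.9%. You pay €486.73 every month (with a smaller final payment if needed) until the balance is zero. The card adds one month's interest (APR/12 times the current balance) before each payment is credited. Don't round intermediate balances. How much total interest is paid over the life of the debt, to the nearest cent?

€668.48

Monthly rate r = 15.9%/12 = 1.325% = 0.01325.
Payoff takes n = ⌈−ln(1 − rB₀/P)/ln(1+r)⌉ = ⌈14.418⌉ = 15 payments; the last is €204.26.
Total paid = 14·€486.73 + €204.26 = €7,018.48.
Total interest = total paid − principal = €7,018.48 − €6,350.00 = €668.48.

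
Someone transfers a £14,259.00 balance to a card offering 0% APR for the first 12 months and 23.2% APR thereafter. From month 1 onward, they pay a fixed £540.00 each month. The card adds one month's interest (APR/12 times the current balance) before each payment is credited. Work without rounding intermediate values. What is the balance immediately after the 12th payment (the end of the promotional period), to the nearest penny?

Promo months 1–12 at r₀ = 0%/12 = 0; months 13+ at r₁ = 23.2%/12 = 0.0193333.
After month 12 (no interest yet): B = £14,259.00 − 12·£540.00 = £7,779.00.

£7,779.00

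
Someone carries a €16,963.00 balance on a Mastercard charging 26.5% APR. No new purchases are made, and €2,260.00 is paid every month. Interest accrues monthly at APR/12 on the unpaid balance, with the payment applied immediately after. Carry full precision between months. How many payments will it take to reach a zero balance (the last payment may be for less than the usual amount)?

Monthly rate r = 26.5%/12 = 2.20833% = 0.0220833.
Recurrence: B ← B·(1+r) − €2,260.00.
Month 1: interest €374.60; balance after payment €15,077.60.
Month 2: interest €332.96; balance after payment €13,150.56.
Closed form: n = −ln(1 − rB₀/P)/ln(1+r) = −ln(0.83425)/ln(1.02208) ≈ 8.297, so the balance reaches zero during payment 9.

9 months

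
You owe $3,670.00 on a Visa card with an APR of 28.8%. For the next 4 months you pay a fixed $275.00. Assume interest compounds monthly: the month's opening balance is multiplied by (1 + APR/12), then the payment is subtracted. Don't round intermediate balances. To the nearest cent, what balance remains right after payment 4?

$2,894.97

Monthly rate r = 28.8%/12 = 2.4% = 0.024.
Each month: B ← B·(1+r) − $275.00.
Month 1: interest $88.08; balance after payment $3,483.08.
Month 2: interest $83.59; balance after payment $3,291.67.
Month 3: interest $79.00; balance after payment $3,095.67.
Month 4: interest $74.30; balance after payment $2,894.97.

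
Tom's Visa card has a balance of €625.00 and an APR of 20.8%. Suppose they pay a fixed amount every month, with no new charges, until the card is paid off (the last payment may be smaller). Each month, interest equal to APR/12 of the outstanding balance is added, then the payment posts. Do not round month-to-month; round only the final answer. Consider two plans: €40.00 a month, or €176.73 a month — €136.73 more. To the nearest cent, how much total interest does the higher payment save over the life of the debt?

Monthly rate r = 20.8%/12 = 1.73333% = 0.0173333.
At €40.00/mo: n = ⌈−ln(1 − rB₀/P)/ln(1+r)⌉ = 19 payments (last €15.27); total interest = total paid − €625.00 = €110.27.
At €176.73/mo: 4 payments (last €120.69); total interest €25.88.
Interest saved = €110.27 − €25.88 = €84.39.

€84.39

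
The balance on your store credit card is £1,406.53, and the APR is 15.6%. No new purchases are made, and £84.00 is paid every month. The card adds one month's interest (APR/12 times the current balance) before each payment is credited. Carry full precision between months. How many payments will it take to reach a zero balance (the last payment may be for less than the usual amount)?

Monthly rate r = 15.6%/12 = 1.3% = 0.013.
Recurrence: B ← B·(1+r) − £84.00.
Month 1: interest £18.28; balance after payment £1,340.81.
Month 2: interest £17.43; balance after payment £1,274.25.
Closed form: n = −ln(1 − rB₀/P)/ln(1+r) = −ln(0.78232)/ln(1.013) ≈ 19.006, so the balance reaches zero during payment 20.

20 months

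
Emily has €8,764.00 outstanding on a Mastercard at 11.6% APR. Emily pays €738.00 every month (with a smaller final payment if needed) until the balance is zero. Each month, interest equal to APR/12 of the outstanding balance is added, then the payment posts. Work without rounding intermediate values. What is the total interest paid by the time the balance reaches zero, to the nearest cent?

Monthly rate r = 11.6%/12 = 0.966667% = 0.00966667.
Payoff takes n = ⌈−ln(1 − rB₀/P)/ln(1+r)⌉ = ⌈12.675⌉ = 13 payments; the last is €498.88.
Total paid = 12·€738.00 + €498.88 = €9,354.88.
Total interest = total paid − principal = €9,354.88 − €8,764.00 = €590.88.

€590.88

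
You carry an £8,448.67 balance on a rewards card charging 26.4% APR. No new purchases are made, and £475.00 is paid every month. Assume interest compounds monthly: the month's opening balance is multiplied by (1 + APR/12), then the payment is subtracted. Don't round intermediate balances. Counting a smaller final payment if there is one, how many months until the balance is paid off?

Monthly rate r = 26.4%/12 = 2.2% = 0.022.
Recurrence: B ← B·(1+r) − £475.00.
Month 1: interest £185.87; balance after payment £8,159.54.
Month 2: interest £179.51; balance after payment £7,864.05.
Closed form: n = −ln(1 − rB₀/P)/ln(1+r) = −ln(0.60869)/ln(1.022) ≈ 22.813, so the balance reaches zero during payment 23.

23 months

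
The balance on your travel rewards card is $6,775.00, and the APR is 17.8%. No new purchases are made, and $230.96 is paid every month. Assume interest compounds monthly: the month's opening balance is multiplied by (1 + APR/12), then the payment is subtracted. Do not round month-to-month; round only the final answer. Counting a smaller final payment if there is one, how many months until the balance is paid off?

39 months

Monthly rate r = 17.8%/12 = 1.48333% = 0.0148333.
Recurrence: B ← B·(1+r) − $230.96.
Month 1: interest $100.50; balance after payment $6,644.54.
Month 2: interest $98.56; balance after payment $6,512.14.
Closed form: n = −ln(1 − rB₀/P)/ln(1+r) = −ln(0.56488)/ln(1.01483) ≈ 38.789, so the balance reaches zero during payment 39.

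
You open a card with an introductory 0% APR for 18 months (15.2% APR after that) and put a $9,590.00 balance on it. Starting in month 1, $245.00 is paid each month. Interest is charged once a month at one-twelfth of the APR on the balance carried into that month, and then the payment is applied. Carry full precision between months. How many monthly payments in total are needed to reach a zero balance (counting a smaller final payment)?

43 months

Promo months 1–18 at r₀ = 0%/12 = 0; months 19+ at r₁ = 15.2%/12 = 0.0126667.
After month 18 (no interest yet): B = $9,590.00 − 18·$245.00 = $5,180.00.
Then at r₁ with $245.00/mo: n₂ = −ln(1 − r₁·B/P)/ln(1+r₁) ≈ 24.76 → 25 more payments.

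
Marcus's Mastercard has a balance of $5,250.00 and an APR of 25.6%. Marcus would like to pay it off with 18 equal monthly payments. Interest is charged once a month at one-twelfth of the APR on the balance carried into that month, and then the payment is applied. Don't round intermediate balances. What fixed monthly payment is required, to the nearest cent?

$354.30

Monthly rate r = 25.6%/12 = 2.13333% = 0.0213333.
Level-payment amortization: P = B₀·r / (1 − (1+r)^(−n)) = 5250.00·0.0213333 / (1 − 1.02133^(−18)).
Denominator 1 − (1+r)^(−18) = 0.316112151.
P = 112 / 0.316112151 ≈ 354.30.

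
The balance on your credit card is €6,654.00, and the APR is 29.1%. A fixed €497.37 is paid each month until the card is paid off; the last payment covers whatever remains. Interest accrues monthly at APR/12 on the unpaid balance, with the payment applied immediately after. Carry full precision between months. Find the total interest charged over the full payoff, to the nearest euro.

€1,488

Monthly rate r = 29.1%/12 = 2.425% = 0.02425.
Payoff takes n = ⌈−ln(1 − rB₀/P)/ln(1+r)⌉ = ⌈16.368⌉ = 17 payments; the last is €184.50.
Total paid = 16·€497.37 + €184.50 = €8,142.42.
Total interest = total paid − principal = €8,142.42 − €6,654.00 = €1,488.42.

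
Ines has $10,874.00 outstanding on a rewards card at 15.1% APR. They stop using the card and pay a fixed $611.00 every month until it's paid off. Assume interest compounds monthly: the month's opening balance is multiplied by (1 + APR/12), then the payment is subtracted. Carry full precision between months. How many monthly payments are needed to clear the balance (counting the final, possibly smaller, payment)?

Monthly rate r = 15.1%/12 = 1.25833% = 0.0125833.
Recurrence: B ← B·(1+r) − $611.00.
Month 1: interest $136.83; balance after payment $10,399.83.
Month 2: interest $130.86; balance after payment $9,919.70.
Closed form: n = −ln(1 − rB₀/P)/ln(1+r) = −ln(0.77605)/ln(1.01258) ≈ 20.275, so the balance reaches zero during payment 21.

21 months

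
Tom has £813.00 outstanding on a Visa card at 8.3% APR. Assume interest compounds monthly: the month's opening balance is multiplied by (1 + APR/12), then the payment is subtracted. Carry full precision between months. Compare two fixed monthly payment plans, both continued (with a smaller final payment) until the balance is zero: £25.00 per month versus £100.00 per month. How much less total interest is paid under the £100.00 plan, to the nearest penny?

£84.43

Monthly rate r = 8.3%/12 = 0.691667% = 0.00691667.
At £25.00/mo: n = ⌈−ln(1 − rB₀/P)/ln(1+r)⌉ = 37 payments (last £24.16); total interest = total paid − £813.00 = £111.16.
At £100.00/mo: 9 payments (last £39.73); total interest £26.73.
Interest saved = £111.16 − £26.73 = £84.43.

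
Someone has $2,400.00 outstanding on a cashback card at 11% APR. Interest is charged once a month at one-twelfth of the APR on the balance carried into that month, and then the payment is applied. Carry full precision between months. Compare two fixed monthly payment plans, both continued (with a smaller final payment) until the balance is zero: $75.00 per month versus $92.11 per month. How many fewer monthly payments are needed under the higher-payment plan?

Monthly rate r = 11%/12 = 0.916667% = 0.00916667.
At $75.00/mo: n = ⌈−ln(1 − rB₀/P)/ln(1+r)⌉ = 39 payments (last $3.71); total interest = total paid − $2,400.00 = $453.71.
At $92.11/mo: 30 payments (last $83.77); total interest $354.96.
Payments saved = 39 − 30 = 9.

9 fewer payments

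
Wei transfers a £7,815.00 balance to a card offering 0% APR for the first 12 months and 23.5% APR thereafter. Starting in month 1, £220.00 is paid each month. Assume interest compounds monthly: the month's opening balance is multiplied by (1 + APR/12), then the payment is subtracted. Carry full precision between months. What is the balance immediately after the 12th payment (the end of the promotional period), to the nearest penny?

Promo months 1–12 at r₀ = 0%/12 = 0; months 13+ at r₁ = 23.5%/12 = 0.0195833.
After month 12 (no interest yet): B = £7,815.00 − 12·£220.00 = £5,175.00.

£5,175.00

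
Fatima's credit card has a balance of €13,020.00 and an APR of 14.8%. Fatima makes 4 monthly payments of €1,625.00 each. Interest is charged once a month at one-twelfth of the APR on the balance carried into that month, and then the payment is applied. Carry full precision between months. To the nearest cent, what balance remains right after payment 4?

Monthly rate r = 14.8%/12 = 1.23333% = 0.0123333.
Each month: B ← B·(1+r) − €1,625.00.
Month 1: interest €160.58; balance after payment €11,555.58.
Month 2: interest €142.52; balance after payment €10,073.10.
Month 3: interest €124.23; balance after payment €8,572.33.
Month 4: interest €105.73; balance after payment €7,053.06.

€7,053.06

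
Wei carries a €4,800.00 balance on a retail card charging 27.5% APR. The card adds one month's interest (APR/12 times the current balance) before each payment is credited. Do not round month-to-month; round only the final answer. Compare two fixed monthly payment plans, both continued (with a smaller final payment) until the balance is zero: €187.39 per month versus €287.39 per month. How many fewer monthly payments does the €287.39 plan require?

18 fewer payments

Monthly rate r = 27.5%/12 = 2.29167% = 0.0229167.
At €187.39/mo: n = ⌈−ln(1 − rB₀/P)/ln(1+r)⌉ = 40 payments (last €5.61); total interest = total paid − €4,800.00 = €2,513.82.
At €287.39/mo: 22 payments (last €85.29); total interest €1,320.48.
Payments saved = 40 − 22 = 18.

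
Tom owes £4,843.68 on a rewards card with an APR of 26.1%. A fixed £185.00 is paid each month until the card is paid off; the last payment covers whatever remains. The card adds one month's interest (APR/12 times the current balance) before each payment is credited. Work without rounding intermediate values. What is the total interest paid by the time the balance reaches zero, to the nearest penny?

Monthly rate r = 26.1%/12 = 2.175% = 0.02175.
Payoff takes n = ⌈−ln(1 − rB₀/P)/ln(1+r)⌉ = ⌈39.165⌉ = 40 payments; the last is £30.86.
Total paid = 39·£185.00 + £30.86 = £7,245.86.
Total interest = total paid − principal = £7,245.86 − £4,843.68 = £2,402.18.

£2,402.18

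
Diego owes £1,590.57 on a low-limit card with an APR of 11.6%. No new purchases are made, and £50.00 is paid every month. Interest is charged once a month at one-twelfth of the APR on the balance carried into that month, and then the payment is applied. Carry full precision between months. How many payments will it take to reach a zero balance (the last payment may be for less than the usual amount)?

39 payments

Monthly rate r = 11.6%/12 = 0.966667% = 0.00966667.
Recurrence: B ← B·(1+r) − £50.00.
Month 1: interest £15.38; balance after payment £1,555.95.
Month 2: interest £15.04; balance after payment £1,520.99.
Closed form: n = −ln(1 − rB₀/P)/ln(1+r) = −ln(0.69249)/ln(1.00967) ≈ 38.197, so the balance reaches zero during payment 39.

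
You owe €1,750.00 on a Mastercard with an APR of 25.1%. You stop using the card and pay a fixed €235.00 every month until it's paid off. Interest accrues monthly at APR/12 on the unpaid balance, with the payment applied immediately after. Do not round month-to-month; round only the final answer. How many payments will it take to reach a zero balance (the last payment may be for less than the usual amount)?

Monthly rate r = 25.1%/12 = 2.09167% = 0.0209167.
Recurrence: B ← B·(1+r) − €235.00.
Month 1: interest €36.60; balance after payment €1,551.60.
Month 2: interest €32.45; balance after payment €1,349.06.
Closed form: n = −ln(1 − rB₀/P)/ln(1+r) = −ln(0.84424)/ln(1.02092) ≈ 8.179, so the balance reaches zero during payment 9.

9 months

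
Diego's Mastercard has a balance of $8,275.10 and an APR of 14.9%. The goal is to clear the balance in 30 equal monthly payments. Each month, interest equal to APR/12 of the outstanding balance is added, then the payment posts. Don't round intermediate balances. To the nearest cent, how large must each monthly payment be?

Monthly rate r = 14.9%/12 = 1.24167% = 0.0124167.
Level-payment amortization: P = B₀·r / (1 − (1+r)^(−n)) = 8275.10·0.0124167 / (1 − 1.01242^(−30)).
Denominator 1 − (1+r)^(−30) = 0.309408196.
P = 102.749 / 0.309408196 ≈ 332.08.

$332.08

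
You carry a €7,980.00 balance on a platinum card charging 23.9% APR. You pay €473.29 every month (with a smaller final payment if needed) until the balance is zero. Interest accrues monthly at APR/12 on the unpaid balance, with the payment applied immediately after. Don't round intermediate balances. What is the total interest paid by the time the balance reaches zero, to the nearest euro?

Monthly rate r = 23.9%/12 = 1.99167% = 0.0199167.
Payoff takes n = ⌈−ln(1 − rB₀/P)/ln(1+r)⌉ = ⌈20.749⌉ = 21 payments; the last is €355.27.
Total paid = 20·€473.29 + €355.27 = €9,821.07.
Total interest = total paid − principal = €9,821.07 − €7,980.00 = €1,841.07.

€1,841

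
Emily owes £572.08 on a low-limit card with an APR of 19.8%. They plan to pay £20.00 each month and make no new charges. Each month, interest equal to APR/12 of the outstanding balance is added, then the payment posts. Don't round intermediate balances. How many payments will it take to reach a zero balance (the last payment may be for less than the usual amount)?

40 payments

Monthly rate r = 19.8%/12 = 1.65% = 0.0165.
Recurrence: B ← B·(1+r) − £20.00.
Month 1: interest £9.44; balance after payment £561.52.
Month 2: interest £9.27; balance after payment £550.78.
Closed form: n = −ln(1 − rB₀/P)/ln(1+r) = −ln(0.52803)/ln(1.0165) ≈ 39.021, so the balance reaches zero during payment 40.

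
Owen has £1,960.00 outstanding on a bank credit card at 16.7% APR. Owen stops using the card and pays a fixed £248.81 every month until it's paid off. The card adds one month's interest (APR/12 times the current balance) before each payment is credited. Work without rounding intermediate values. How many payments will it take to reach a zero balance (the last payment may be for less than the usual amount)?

9 payments

Monthly rate r = 16.7%/12 = 1.39167% = 0.0139167.
Recurrence: B ← B·(1+r) − £248.81.
Month 1: interest £27.28; balance after payment £1,738.47.
Month 2: interest £24.19; balance after payment £1,513.85.
Closed form: n = −ln(1 − rB₀/P)/ln(1+r) = −ln(0.89037)/ln(1.01392) ≈ 8.402, so the balance reaches zero during payment 9.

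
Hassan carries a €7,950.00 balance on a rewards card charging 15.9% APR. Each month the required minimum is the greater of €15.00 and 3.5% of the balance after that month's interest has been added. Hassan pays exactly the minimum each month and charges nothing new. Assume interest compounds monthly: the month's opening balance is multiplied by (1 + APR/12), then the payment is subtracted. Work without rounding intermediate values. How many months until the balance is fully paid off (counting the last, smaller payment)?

Monthly rate r = 15.9%/12 = 1.325% = 0.01325.
While 3.5% of the post-interest balance exceeds €15.00, each month B ← (B·(1+r))·(1 − 0.035), i.e. B shrinks by the factor (1+r)·0.965 = 0.97779.
This holds for months 1–131. Entering month 132 the balance is €419.10; 3.5% of the post-interest balance is now below €15.00, so the flat €15.00 minimum applies from here.
From month 132 a fixed €15.00 at rate r clears €419.10 in 36 more payments. Total: 131 + 36 = 167 months.

167 months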